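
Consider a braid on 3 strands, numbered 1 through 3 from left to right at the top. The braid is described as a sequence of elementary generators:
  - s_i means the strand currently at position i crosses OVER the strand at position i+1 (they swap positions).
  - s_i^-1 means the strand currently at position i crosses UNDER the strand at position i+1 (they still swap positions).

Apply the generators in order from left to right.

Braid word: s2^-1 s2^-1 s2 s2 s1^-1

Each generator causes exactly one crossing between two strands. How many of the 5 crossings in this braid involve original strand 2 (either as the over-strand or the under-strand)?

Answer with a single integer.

Gen 1: crossing 2x3. Involves strand 2? yes. Count so far: 1
Gen 2: crossing 3x2. Involves strand 2? yes. Count so far: 2
Gen 3: crossing 2x3. Involves strand 2? yes. Count so far: 3
Gen 4: crossing 3x2. Involves strand 2? yes. Count so far: 4
Gen 5: crossing 1x2. Involves strand 2? yes. Count so far: 5

Answer: 5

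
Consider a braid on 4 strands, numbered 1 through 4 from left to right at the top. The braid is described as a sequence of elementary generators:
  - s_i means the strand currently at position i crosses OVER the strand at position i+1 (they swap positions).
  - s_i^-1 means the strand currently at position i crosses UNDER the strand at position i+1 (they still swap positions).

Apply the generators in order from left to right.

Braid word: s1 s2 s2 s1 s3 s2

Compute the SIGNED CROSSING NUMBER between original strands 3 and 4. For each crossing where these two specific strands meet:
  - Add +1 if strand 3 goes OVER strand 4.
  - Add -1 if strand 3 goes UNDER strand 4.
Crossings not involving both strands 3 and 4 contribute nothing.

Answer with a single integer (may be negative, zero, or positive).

Gen 1: crossing 1x2. Both 3&4? no. Sum: 0
Gen 2: crossing 1x3. Both 3&4? no. Sum: 0
Gen 3: crossing 3x1. Both 3&4? no. Sum: 0
Gen 4: crossing 2x1. Both 3&4? no. Sum: 0
Gen 5: 3 over 4. Both 3&4? yes. Contrib: +1. Sum: 1
Gen 6: crossing 2x4. Both 3&4? no. Sum: 1

Answer: 1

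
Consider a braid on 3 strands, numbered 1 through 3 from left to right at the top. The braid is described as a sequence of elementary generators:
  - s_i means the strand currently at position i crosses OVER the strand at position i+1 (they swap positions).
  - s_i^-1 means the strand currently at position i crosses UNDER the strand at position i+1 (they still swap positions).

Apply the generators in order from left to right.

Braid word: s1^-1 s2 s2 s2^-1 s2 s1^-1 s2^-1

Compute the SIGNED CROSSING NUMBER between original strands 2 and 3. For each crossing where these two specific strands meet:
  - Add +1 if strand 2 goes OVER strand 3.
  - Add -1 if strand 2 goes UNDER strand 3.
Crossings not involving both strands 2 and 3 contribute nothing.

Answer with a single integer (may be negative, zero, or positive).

Answer: -1

Derivation:
Gen 1: crossing 1x2. Both 2&3? no. Sum: 0
Gen 2: crossing 1x3. Both 2&3? no. Sum: 0
Gen 3: crossing 3x1. Both 2&3? no. Sum: 0
Gen 4: crossing 1x3. Both 2&3? no. Sum: 0
Gen 5: crossing 3x1. Both 2&3? no. Sum: 0
Gen 6: crossing 2x1. Both 2&3? no. Sum: 0
Gen 7: 2 under 3. Both 2&3? yes. Contrib: -1. Sum: -1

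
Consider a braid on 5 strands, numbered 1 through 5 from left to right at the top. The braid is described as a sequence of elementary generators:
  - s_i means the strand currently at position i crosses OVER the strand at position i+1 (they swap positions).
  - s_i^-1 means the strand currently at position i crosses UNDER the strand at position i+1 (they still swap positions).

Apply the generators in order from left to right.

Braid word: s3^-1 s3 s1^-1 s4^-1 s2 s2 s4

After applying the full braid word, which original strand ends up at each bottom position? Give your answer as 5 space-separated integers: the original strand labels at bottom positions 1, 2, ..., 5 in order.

Answer: 2 1 3 4 5

Derivation:
Gen 1 (s3^-1): strand 3 crosses under strand 4. Perm now: [1 2 4 3 5]
Gen 2 (s3): strand 4 crosses over strand 3. Perm now: [1 2 3 4 5]
Gen 3 (s1^-1): strand 1 crosses under strand 2. Perm now: [2 1 3 4 5]
Gen 4 (s4^-1): strand 4 crosses under strand 5. Perm now: [2 1 3 5 4]
Gen 5 (s2): strand 1 crosses over strand 3. Perm now: [2 3 1 5 4]
Gen 6 (s2): strand 3 crosses over strand 1. Perm now: [2 1 3 5 4]
Gen 7 (s4): strand 5 crosses over strand 4. Perm now: [2 1 3 4 5]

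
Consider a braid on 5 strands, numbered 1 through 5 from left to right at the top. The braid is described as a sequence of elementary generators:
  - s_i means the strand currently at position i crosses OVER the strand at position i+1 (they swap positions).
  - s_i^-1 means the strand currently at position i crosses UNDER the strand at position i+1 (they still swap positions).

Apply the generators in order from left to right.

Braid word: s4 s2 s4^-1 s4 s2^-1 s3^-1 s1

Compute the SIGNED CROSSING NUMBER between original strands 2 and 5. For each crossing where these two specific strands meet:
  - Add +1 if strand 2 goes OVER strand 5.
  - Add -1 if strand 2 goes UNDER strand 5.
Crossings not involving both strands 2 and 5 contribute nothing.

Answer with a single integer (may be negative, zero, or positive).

Gen 1: crossing 4x5. Both 2&5? no. Sum: 0
Gen 2: crossing 2x3. Both 2&5? no. Sum: 0
Gen 3: crossing 5x4. Both 2&5? no. Sum: 0
Gen 4: crossing 4x5. Both 2&5? no. Sum: 0
Gen 5: crossing 3x2. Both 2&5? no. Sum: 0
Gen 6: crossing 3x5. Both 2&5? no. Sum: 0
Gen 7: crossing 1x2. Both 2&5? no. Sum: 0

Answer: 0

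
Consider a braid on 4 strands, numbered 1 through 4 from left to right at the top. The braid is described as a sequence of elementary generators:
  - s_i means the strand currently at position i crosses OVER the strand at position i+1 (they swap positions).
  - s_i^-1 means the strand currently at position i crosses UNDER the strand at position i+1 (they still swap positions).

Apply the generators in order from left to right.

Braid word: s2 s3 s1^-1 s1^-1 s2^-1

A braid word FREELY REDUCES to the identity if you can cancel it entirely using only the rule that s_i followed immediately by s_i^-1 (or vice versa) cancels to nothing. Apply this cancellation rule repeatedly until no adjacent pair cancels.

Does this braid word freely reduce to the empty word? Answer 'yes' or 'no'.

Gen 1 (s2): push. Stack: [s2]
Gen 2 (s3): push. Stack: [s2 s3]
Gen 3 (s1^-1): push. Stack: [s2 s3 s1^-1]
Gen 4 (s1^-1): push. Stack: [s2 s3 s1^-1 s1^-1]
Gen 5 (s2^-1): push. Stack: [s2 s3 s1^-1 s1^-1 s2^-1]
Reduced word: s2 s3 s1^-1 s1^-1 s2^-1

Answer: no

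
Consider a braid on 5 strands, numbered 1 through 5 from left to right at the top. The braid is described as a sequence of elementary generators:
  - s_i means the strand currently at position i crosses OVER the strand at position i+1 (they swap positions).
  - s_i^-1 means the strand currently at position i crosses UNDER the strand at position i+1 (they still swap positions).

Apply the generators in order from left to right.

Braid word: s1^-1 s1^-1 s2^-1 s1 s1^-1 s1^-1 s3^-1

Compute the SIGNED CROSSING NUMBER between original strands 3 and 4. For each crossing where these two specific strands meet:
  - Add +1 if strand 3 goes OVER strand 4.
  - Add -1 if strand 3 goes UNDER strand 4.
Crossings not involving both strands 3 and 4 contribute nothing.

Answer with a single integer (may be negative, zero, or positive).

Answer: 0

Derivation:
Gen 1: crossing 1x2. Both 3&4? no. Sum: 0
Gen 2: crossing 2x1. Both 3&4? no. Sum: 0
Gen 3: crossing 2x3. Both 3&4? no. Sum: 0
Gen 4: crossing 1x3. Both 3&4? no. Sum: 0
Gen 5: crossing 3x1. Both 3&4? no. Sum: 0
Gen 6: crossing 1x3. Both 3&4? no. Sum: 0
Gen 7: crossing 2x4. Both 3&4? no. Sum: 0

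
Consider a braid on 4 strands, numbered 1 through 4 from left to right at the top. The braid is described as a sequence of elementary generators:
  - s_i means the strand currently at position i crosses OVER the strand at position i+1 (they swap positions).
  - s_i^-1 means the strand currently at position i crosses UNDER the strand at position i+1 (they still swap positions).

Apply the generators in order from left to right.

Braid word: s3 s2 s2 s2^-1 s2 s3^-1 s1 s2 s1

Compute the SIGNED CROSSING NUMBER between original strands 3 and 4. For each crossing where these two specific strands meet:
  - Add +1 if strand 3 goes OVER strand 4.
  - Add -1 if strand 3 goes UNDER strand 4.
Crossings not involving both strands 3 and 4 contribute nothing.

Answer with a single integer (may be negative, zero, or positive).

Gen 1: 3 over 4. Both 3&4? yes. Contrib: +1. Sum: 1
Gen 2: crossing 2x4. Both 3&4? no. Sum: 1
Gen 3: crossing 4x2. Both 3&4? no. Sum: 1
Gen 4: crossing 2x4. Both 3&4? no. Sum: 1
Gen 5: crossing 4x2. Both 3&4? no. Sum: 1
Gen 6: 4 under 3. Both 3&4? yes. Contrib: +1. Sum: 2
Gen 7: crossing 1x2. Both 3&4? no. Sum: 2
Gen 8: crossing 1x3. Both 3&4? no. Sum: 2
Gen 9: crossing 2x3. Both 3&4? no. Sum: 2

Answer: 2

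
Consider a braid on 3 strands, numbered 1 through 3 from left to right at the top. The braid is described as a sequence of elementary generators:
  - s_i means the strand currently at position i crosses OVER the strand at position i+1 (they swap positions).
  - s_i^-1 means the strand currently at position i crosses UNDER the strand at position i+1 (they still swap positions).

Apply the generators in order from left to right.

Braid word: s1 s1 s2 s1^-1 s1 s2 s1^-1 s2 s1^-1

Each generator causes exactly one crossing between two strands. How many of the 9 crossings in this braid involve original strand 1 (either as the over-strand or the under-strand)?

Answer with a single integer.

Gen 1: crossing 1x2. Involves strand 1? yes. Count so far: 1
Gen 2: crossing 2x1. Involves strand 1? yes. Count so far: 2
Gen 3: crossing 2x3. Involves strand 1? no. Count so far: 2
Gen 4: crossing 1x3. Involves strand 1? yes. Count so far: 3
Gen 5: crossing 3x1. Involves strand 1? yes. Count so far: 4
Gen 6: crossing 3x2. Involves strand 1? no. Count so far: 4
Gen 7: crossing 1x2. Involves strand 1? yes. Count so far: 5
Gen 8: crossing 1x3. Involves strand 1? yes. Count so far: 6
Gen 9: crossing 2x3. Involves strand 1? no. Count so far: 6

Answer: 6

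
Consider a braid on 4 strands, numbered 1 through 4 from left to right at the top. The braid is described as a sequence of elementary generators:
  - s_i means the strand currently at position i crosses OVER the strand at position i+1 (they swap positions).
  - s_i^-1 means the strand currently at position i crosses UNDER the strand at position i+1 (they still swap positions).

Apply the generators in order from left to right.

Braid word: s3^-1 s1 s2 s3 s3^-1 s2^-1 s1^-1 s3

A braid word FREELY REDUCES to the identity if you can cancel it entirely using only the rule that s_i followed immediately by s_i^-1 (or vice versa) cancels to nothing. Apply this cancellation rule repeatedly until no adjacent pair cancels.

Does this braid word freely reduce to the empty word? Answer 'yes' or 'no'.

Answer: yes

Derivation:
Gen 1 (s3^-1): push. Stack: [s3^-1]
Gen 2 (s1): push. Stack: [s3^-1 s1]
Gen 3 (s2): push. Stack: [s3^-1 s1 s2]
Gen 4 (s3): push. Stack: [s3^-1 s1 s2 s3]
Gen 5 (s3^-1): cancels prior s3. Stack: [s3^-1 s1 s2]
Gen 6 (s2^-1): cancels prior s2. Stack: [s3^-1 s1]
Gen 7 (s1^-1): cancels prior s1. Stack: [s3^-1]
Gen 8 (s3): cancels prior s3^-1. Stack: []
Reduced word: (empty)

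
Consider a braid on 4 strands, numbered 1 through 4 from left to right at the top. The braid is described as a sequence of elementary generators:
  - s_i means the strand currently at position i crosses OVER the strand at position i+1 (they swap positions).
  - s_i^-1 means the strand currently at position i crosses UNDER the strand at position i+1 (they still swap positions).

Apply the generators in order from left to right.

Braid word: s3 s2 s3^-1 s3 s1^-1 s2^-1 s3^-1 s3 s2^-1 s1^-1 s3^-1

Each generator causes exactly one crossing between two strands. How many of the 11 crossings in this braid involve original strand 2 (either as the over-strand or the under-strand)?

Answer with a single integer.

Answer: 6

Derivation:
Gen 1: crossing 3x4. Involves strand 2? no. Count so far: 0
Gen 2: crossing 2x4. Involves strand 2? yes. Count so far: 1
Gen 3: crossing 2x3. Involves strand 2? yes. Count so far: 2
Gen 4: crossing 3x2. Involves strand 2? yes. Count so far: 3
Gen 5: crossing 1x4. Involves strand 2? no. Count so far: 3
Gen 6: crossing 1x2. Involves strand 2? yes. Count so far: 4
Gen 7: crossing 1x3. Involves strand 2? no. Count so far: 4
Gen 8: crossing 3x1. Involves strand 2? no. Count so far: 4
Gen 9: crossing 2x1. Involves strand 2? yes. Count so far: 5
Gen 10: crossing 4x1. Involves strand 2? no. Count so far: 5
Gen 11: crossing 2x3. Involves strand 2? yes. Count so far: 6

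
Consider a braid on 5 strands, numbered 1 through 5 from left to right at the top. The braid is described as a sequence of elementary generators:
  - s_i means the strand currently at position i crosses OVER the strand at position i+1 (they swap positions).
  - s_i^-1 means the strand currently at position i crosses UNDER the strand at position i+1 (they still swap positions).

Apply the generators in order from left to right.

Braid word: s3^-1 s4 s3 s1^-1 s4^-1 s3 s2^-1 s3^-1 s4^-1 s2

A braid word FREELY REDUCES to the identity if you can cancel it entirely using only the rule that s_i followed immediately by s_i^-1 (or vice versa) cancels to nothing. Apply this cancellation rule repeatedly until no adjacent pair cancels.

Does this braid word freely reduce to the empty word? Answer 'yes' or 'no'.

Gen 1 (s3^-1): push. Stack: [s3^-1]
Gen 2 (s4): push. Stack: [s3^-1 s4]
Gen 3 (s3): push. Stack: [s3^-1 s4 s3]
Gen 4 (s1^-1): push. Stack: [s3^-1 s4 s3 s1^-1]
Gen 5 (s4^-1): push. Stack: [s3^-1 s4 s3 s1^-1 s4^-1]
Gen 6 (s3): push. Stack: [s3^-1 s4 s3 s1^-1 s4^-1 s3]
Gen 7 (s2^-1): push. Stack: [s3^-1 s4 s3 s1^-1 s4^-1 s3 s2^-1]
Gen 8 (s3^-1): push. Stack: [s3^-1 s4 s3 s1^-1 s4^-1 s3 s2^-1 s3^-1]
Gen 9 (s4^-1): push. Stack: [s3^-1 s4 s3 s1^-1 s4^-1 s3 s2^-1 s3^-1 s4^-1]
Gen 10 (s2): push. Stack: [s3^-1 s4 s3 s1^-1 s4^-1 s3 s2^-1 s3^-1 s4^-1 s2]
Reduced word: s3^-1 s4 s3 s1^-1 s4^-1 s3 s2^-1 s3^-1 s4^-1 s2

Answer: no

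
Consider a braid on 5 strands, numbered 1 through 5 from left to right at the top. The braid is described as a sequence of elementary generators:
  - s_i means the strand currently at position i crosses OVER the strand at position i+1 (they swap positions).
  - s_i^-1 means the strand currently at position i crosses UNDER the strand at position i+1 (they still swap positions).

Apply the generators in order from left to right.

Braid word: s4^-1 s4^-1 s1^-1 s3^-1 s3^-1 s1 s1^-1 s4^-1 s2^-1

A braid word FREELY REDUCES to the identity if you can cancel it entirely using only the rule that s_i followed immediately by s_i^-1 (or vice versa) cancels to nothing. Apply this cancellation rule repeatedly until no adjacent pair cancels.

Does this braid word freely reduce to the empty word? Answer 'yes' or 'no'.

Gen 1 (s4^-1): push. Stack: [s4^-1]
Gen 2 (s4^-1): push. Stack: [s4^-1 s4^-1]
Gen 3 (s1^-1): push. Stack: [s4^-1 s4^-1 s1^-1]
Gen 4 (s3^-1): push. Stack: [s4^-1 s4^-1 s1^-1 s3^-1]
Gen 5 (s3^-1): push. Stack: [s4^-1 s4^-1 s1^-1 s3^-1 s3^-1]
Gen 6 (s1): push. Stack: [s4^-1 s4^-1 s1^-1 s3^-1 s3^-1 s1]
Gen 7 (s1^-1): cancels prior s1. Stack: [s4^-1 s4^-1 s1^-1 s3^-1 s3^-1]
Gen 8 (s4^-1): push. Stack: [s4^-1 s4^-1 s1^-1 s3^-1 s3^-1 s4^-1]
Gen 9 (s2^-1): push. Stack: [s4^-1 s4^-1 s1^-1 s3^-1 s3^-1 s4^-1 s2^-1]
Reduced word: s4^-1 s4^-1 s1^-1 s3^-1 s3^-1 s4^-1 s2^-1

Answer: no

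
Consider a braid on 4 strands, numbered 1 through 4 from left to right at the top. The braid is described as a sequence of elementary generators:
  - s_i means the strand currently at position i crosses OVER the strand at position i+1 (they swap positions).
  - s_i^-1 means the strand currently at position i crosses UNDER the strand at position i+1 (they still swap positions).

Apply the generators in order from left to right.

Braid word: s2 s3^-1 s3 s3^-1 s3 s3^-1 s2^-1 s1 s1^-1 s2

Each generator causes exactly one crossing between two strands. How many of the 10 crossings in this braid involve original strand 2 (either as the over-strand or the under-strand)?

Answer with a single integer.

Gen 1: crossing 2x3. Involves strand 2? yes. Count so far: 1
Gen 2: crossing 2x4. Involves strand 2? yes. Count so far: 2
Gen 3: crossing 4x2. Involves strand 2? yes. Count so far: 3
Gen 4: crossing 2x4. Involves strand 2? yes. Count so far: 4
Gen 5: crossing 4x2. Involves strand 2? yes. Count so far: 5
Gen 6: crossing 2x4. Involves strand 2? yes. Count so far: 6
Gen 7: crossing 3x4. Involves strand 2? no. Count so far: 6
Gen 8: crossing 1x4. Involves strand 2? no. Count so far: 6
Gen 9: crossing 4x1. Involves strand 2? no. Count so far: 6
Gen 10: crossing 4x3. Involves strand 2? no. Count so far: 6

Answer: 6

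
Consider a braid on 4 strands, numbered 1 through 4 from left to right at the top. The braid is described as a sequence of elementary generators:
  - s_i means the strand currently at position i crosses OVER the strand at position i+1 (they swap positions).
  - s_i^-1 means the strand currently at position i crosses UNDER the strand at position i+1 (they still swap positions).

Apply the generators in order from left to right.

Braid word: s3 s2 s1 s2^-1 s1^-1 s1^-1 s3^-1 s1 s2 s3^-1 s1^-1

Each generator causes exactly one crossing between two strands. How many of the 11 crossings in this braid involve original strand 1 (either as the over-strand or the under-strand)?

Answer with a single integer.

Answer: 4

Derivation:
Gen 1: crossing 3x4. Involves strand 1? no. Count so far: 0
Gen 2: crossing 2x4. Involves strand 1? no. Count so far: 0
Gen 3: crossing 1x4. Involves strand 1? yes. Count so far: 1
Gen 4: crossing 1x2. Involves strand 1? yes. Count so far: 2
Gen 5: crossing 4x2. Involves strand 1? no. Count so far: 2
Gen 6: crossing 2x4. Involves strand 1? no. Count so far: 2
Gen 7: crossing 1x3. Involves strand 1? yes. Count so far: 3
Gen 8: crossing 4x2. Involves strand 1? no. Count so far: 3
Gen 9: crossing 4x3. Involves strand 1? no. Count so far: 3
Gen 10: crossing 4x1. Involves strand 1? yes. Count so far: 4
Gen 11: crossing 2x3. Involves strand 1? no. Count so far: 4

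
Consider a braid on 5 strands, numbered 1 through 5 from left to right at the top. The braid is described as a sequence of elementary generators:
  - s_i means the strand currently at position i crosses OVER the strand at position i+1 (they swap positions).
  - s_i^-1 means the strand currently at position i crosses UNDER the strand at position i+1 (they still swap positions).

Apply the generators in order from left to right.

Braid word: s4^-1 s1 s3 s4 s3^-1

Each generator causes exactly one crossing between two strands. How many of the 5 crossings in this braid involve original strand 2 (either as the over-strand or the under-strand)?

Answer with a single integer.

Gen 1: crossing 4x5. Involves strand 2? no. Count so far: 0
Gen 2: crossing 1x2. Involves strand 2? yes. Count so far: 1
Gen 3: crossing 3x5. Involves strand 2? no. Count so far: 1
Gen 4: crossing 3x4. Involves strand 2? no. Count so far: 1
Gen 5: crossing 5x4. Involves strand 2? no. Count so far: 1

Answer: 1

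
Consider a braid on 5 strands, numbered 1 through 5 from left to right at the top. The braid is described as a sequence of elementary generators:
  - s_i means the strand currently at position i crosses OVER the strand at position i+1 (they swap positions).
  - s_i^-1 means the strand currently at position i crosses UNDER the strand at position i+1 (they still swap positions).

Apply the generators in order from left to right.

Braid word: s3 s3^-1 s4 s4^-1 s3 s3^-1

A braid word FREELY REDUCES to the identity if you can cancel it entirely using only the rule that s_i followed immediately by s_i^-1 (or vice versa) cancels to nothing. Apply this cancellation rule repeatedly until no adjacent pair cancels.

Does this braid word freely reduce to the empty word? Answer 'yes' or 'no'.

Gen 1 (s3): push. Stack: [s3]
Gen 2 (s3^-1): cancels prior s3. Stack: []
Gen 3 (s4): push. Stack: [s4]
Gen 4 (s4^-1): cancels prior s4. Stack: []
Gen 5 (s3): push. Stack: [s3]
Gen 6 (s3^-1): cancels prior s3. Stack: []
Reduced word: (empty)

Answer: yes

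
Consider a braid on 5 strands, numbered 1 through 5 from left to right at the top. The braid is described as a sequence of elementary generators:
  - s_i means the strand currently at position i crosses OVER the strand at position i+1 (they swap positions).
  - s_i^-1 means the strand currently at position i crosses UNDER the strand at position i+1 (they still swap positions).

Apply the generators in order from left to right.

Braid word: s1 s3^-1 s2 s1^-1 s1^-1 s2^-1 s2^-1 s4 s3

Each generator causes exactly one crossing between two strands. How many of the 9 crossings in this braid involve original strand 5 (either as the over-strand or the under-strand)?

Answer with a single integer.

Answer: 2

Derivation:
Gen 1: crossing 1x2. Involves strand 5? no. Count so far: 0
Gen 2: crossing 3x4. Involves strand 5? no. Count so far: 0
Gen 3: crossing 1x4. Involves strand 5? no. Count so far: 0
Gen 4: crossing 2x4. Involves strand 5? no. Count so far: 0
Gen 5: crossing 4x2. Involves strand 5? no. Count so far: 0
Gen 6: crossing 4x1. Involves strand 5? no. Count so far: 0
Gen 7: crossing 1x4. Involves strand 5? no. Count so far: 0
Gen 8: crossing 3x5. Involves strand 5? yes. Count so far: 1
Gen 9: crossing 1x5. Involves strand 5? yes. Count so far: 2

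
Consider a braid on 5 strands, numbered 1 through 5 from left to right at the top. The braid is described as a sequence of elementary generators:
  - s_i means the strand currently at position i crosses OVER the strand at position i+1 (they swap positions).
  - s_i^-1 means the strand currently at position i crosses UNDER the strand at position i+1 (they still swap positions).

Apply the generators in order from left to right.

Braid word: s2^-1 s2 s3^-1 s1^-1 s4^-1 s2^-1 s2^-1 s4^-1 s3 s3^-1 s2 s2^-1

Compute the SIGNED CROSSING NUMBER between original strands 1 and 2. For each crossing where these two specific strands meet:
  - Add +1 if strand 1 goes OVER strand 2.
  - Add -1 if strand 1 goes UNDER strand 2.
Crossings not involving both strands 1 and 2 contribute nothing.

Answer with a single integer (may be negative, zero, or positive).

Answer: -1

Derivation:
Gen 1: crossing 2x3. Both 1&2? no. Sum: 0
Gen 2: crossing 3x2. Both 1&2? no. Sum: 0
Gen 3: crossing 3x4. Both 1&2? no. Sum: 0
Gen 4: 1 under 2. Both 1&2? yes. Contrib: -1. Sum: -1
Gen 5: crossing 3x5. Both 1&2? no. Sum: -1
Gen 6: crossing 1x4. Both 1&2? no. Sum: -1
Gen 7: crossing 4x1. Both 1&2? no. Sum: -1
Gen 8: crossing 5x3. Both 1&2? no. Sum: -1
Gen 9: crossing 4x3. Both 1&2? no. Sum: -1
Gen 10: crossing 3x4. Both 1&2? no. Sum: -1
Gen 11: crossing 1x4. Both 1&2? no. Sum: -1
Gen 12: crossing 4x1. Both 1&2? no. Sum: -1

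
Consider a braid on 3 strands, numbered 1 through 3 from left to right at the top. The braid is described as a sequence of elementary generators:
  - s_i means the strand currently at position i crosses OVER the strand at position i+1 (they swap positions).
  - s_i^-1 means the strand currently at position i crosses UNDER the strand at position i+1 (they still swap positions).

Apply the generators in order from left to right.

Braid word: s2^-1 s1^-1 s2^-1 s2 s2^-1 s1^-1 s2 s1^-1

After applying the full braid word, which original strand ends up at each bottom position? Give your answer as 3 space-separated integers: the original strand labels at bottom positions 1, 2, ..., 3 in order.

Gen 1 (s2^-1): strand 2 crosses under strand 3. Perm now: [1 3 2]
Gen 2 (s1^-1): strand 1 crosses under strand 3. Perm now: [3 1 2]
Gen 3 (s2^-1): strand 1 crosses under strand 2. Perm now: [3 2 1]
Gen 4 (s2): strand 2 crosses over strand 1. Perm now: [3 1 2]
Gen 5 (s2^-1): strand 1 crosses under strand 2. Perm now: [3 2 1]
Gen 6 (s1^-1): strand 3 crosses under strand 2. Perm now: [2 3 1]
Gen 7 (s2): strand 3 crosses over strand 1. Perm now: [2 1 3]
Gen 8 (s1^-1): strand 2 crosses under strand 1. Perm now: [1 2 3]

Answer: 1 2 3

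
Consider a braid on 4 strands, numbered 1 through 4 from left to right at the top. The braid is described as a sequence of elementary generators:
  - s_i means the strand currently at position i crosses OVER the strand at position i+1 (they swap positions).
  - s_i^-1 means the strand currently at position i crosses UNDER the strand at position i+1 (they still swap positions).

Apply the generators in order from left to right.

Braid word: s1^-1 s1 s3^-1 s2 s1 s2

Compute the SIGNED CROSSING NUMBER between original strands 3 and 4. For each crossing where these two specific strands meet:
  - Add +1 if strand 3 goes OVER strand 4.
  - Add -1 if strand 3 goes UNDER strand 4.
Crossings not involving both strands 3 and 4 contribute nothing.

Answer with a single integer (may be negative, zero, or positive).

Gen 1: crossing 1x2. Both 3&4? no. Sum: 0
Gen 2: crossing 2x1. Both 3&4? no. Sum: 0
Gen 3: 3 under 4. Both 3&4? yes. Contrib: -1. Sum: -1
Gen 4: crossing 2x4. Both 3&4? no. Sum: -1
Gen 5: crossing 1x4. Both 3&4? no. Sum: -1
Gen 6: crossing 1x2. Both 3&4? no. Sum: -1

Answer: -1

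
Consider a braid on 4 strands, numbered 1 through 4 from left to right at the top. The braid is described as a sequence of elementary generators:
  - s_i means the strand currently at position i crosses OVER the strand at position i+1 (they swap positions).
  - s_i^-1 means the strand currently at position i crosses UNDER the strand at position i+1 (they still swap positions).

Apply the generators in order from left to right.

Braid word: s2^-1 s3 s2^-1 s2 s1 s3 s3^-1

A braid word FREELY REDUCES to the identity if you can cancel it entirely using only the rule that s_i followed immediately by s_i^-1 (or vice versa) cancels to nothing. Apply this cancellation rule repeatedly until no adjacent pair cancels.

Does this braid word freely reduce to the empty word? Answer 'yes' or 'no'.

Gen 1 (s2^-1): push. Stack: [s2^-1]
Gen 2 (s3): push. Stack: [s2^-1 s3]
Gen 3 (s2^-1): push. Stack: [s2^-1 s3 s2^-1]
Gen 4 (s2): cancels prior s2^-1. Stack: [s2^-1 s3]
Gen 5 (s1): push. Stack: [s2^-1 s3 s1]
Gen 6 (s3): push. Stack: [s2^-1 s3 s1 s3]
Gen 7 (s3^-1): cancels prior s3. Stack: [s2^-1 s3 s1]
Reduced word: s2^-1 s3 s1

Answer: no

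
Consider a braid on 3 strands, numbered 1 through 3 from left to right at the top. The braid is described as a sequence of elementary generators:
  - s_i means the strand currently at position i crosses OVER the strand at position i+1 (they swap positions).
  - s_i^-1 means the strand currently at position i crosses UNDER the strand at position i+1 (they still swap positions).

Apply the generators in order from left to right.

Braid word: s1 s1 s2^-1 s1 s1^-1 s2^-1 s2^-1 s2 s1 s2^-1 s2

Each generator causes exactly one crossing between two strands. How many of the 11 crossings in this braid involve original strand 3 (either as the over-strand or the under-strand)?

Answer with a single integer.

Answer: 8

Derivation:
Gen 1: crossing 1x2. Involves strand 3? no. Count so far: 0
Gen 2: crossing 2x1. Involves strand 3? no. Count so far: 0
Gen 3: crossing 2x3. Involves strand 3? yes. Count so far: 1
Gen 4: crossing 1x3. Involves strand 3? yes. Count so far: 2
Gen 5: crossing 3x1. Involves strand 3? yes. Count so far: 3
Gen 6: crossing 3x2. Involves strand 3? yes. Count so far: 4
Gen 7: crossing 2x3. Involves strand 3? yes. Count so far: 5
Gen 8: crossing 3x2. Involves strand 3? yes. Count so far: 6
Gen 9: crossing 1x2. Involves strand 3? no. Count so far: 6
Gen 10: crossing 1x3. Involves strand 3? yes. Count so far: 7
Gen 11: crossing 3x1. Involves strand 3? yes. Count so far: 8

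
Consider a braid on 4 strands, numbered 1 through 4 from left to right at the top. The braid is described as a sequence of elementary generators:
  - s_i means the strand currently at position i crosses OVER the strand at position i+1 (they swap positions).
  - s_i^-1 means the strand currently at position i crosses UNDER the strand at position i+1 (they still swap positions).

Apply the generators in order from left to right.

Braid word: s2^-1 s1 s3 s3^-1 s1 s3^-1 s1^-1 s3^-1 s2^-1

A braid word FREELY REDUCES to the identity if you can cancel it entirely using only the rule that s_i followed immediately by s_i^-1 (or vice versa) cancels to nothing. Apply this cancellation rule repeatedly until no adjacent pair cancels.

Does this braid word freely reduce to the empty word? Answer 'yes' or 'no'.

Answer: no

Derivation:
Gen 1 (s2^-1): push. Stack: [s2^-1]
Gen 2 (s1): push. Stack: [s2^-1 s1]
Gen 3 (s3): push. Stack: [s2^-1 s1 s3]
Gen 4 (s3^-1): cancels prior s3. Stack: [s2^-1 s1]
Gen 5 (s1): push. Stack: [s2^-1 s1 s1]
Gen 6 (s3^-1): push. Stack: [s2^-1 s1 s1 s3^-1]
Gen 7 (s1^-1): push. Stack: [s2^-1 s1 s1 s3^-1 s1^-1]
Gen 8 (s3^-1): push. Stack: [s2^-1 s1 s1 s3^-1 s1^-1 s3^-1]
Gen 9 (s2^-1): push. Stack: [s2^-1 s1 s1 s3^-1 s1^-1 s3^-1 s2^-1]
Reduced word: s2^-1 s1 s1 s3^-1 s1^-1 s3^-1 s2^-1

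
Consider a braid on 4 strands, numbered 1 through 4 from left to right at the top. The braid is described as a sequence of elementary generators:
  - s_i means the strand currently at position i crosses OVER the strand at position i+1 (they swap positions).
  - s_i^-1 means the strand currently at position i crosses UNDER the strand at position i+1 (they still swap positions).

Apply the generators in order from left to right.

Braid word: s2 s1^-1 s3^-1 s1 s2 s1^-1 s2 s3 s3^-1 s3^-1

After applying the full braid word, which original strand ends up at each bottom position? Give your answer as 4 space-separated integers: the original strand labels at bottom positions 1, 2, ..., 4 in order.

Gen 1 (s2): strand 2 crosses over strand 3. Perm now: [1 3 2 4]
Gen 2 (s1^-1): strand 1 crosses under strand 3. Perm now: [3 1 2 4]
Gen 3 (s3^-1): strand 2 crosses under strand 4. Perm now: [3 1 4 2]
Gen 4 (s1): strand 3 crosses over strand 1. Perm now: [1 3 4 2]
Gen 5 (s2): strand 3 crosses over strand 4. Perm now: [1 4 3 2]
Gen 6 (s1^-1): strand 1 crosses under strand 4. Perm now: [4 1 3 2]
Gen 7 (s2): strand 1 crosses over strand 3. Perm now: [4 3 1 2]
Gen 8 (s3): strand 1 crosses over strand 2. Perm now: [4 3 2 1]
Gen 9 (s3^-1): strand 2 crosses under strand 1. Perm now: [4 3 1 2]
Gen 10 (s3^-1): strand 1 crosses under strand 2. Perm now: [4 3 2 1]

Answer: 4 3 2 1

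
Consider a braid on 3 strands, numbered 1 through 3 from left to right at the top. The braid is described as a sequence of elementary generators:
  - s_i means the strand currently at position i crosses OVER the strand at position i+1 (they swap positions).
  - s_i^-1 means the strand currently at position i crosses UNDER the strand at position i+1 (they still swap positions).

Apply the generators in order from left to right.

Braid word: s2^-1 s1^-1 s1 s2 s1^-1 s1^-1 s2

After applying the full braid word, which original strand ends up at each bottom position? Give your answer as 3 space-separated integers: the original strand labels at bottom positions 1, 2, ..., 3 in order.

Answer: 1 3 2

Derivation:
Gen 1 (s2^-1): strand 2 crosses under strand 3. Perm now: [1 3 2]
Gen 2 (s1^-1): strand 1 crosses under strand 3. Perm now: [3 1 2]
Gen 3 (s1): strand 3 crosses over strand 1. Perm now: [1 3 2]
Gen 4 (s2): strand 3 crosses over strand 2. Perm now: [1 2 3]
Gen 5 (s1^-1): strand 1 crosses under strand 2. Perm now: [2 1 3]
Gen 6 (s1^-1): strand 2 crosses under strand 1. Perm now: [1 2 3]
Gen 7 (s2): strand 2 crosses over strand 3. Perm now: [1 3 2]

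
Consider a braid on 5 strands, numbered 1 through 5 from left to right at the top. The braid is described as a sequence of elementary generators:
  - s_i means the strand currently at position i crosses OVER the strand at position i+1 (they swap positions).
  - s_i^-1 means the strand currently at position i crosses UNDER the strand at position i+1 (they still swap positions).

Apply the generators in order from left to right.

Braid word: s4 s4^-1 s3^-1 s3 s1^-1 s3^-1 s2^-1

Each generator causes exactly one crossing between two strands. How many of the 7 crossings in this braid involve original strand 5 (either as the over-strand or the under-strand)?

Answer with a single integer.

Gen 1: crossing 4x5. Involves strand 5? yes. Count so far: 1
Gen 2: crossing 5x4. Involves strand 5? yes. Count so far: 2
Gen 3: crossing 3x4. Involves strand 5? no. Count so far: 2
Gen 4: crossing 4x3. Involves strand 5? no. Count so far: 2
Gen 5: crossing 1x2. Involves strand 5? no. Count so far: 2
Gen 6: crossing 3x4. Involves strand 5? no. Count so far: 2
Gen 7: crossing 1x4. Involves strand 5? no. Count so far: 2

Answer: 2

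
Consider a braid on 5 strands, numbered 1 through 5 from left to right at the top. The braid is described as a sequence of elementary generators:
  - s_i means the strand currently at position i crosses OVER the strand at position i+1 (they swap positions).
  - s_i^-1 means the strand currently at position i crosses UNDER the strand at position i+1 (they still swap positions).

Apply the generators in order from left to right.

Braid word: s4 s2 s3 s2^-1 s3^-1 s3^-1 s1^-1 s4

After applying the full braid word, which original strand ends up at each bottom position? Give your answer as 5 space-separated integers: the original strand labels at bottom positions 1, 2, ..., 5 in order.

Gen 1 (s4): strand 4 crosses over strand 5. Perm now: [1 2 3 5 4]
Gen 2 (s2): strand 2 crosses over strand 3. Perm now: [1 3 2 5 4]
Gen 3 (s3): strand 2 crosses over strand 5. Perm now: [1 3 5 2 4]
Gen 4 (s2^-1): strand 3 crosses under strand 5. Perm now: [1 5 3 2 4]
Gen 5 (s3^-1): strand 3 crosses under strand 2. Perm now: [1 5 2 3 4]
Gen 6 (s3^-1): strand 2 crosses under strand 3. Perm now: [1 5 3 2 4]
Gen 7 (s1^-1): strand 1 crosses under strand 5. Perm now: [5 1 3 2 4]
Gen 8 (s4): strand 2 crosses over strand 4. Perm now: [5 1 3 4 2]

Answer: 5 1 3 4 2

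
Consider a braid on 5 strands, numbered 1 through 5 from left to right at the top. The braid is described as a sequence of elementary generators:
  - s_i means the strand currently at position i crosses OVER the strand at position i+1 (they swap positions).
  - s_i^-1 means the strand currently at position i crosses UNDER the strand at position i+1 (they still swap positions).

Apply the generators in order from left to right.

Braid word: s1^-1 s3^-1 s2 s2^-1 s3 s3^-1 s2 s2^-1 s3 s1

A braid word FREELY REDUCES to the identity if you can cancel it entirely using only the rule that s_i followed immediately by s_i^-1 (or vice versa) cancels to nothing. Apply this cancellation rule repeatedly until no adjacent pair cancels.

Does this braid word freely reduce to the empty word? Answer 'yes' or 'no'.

Gen 1 (s1^-1): push. Stack: [s1^-1]
Gen 2 (s3^-1): push. Stack: [s1^-1 s3^-1]
Gen 3 (s2): push. Stack: [s1^-1 s3^-1 s2]
Gen 4 (s2^-1): cancels prior s2. Stack: [s1^-1 s3^-1]
Gen 5 (s3): cancels prior s3^-1. Stack: [s1^-1]
Gen 6 (s3^-1): push. Stack: [s1^-1 s3^-1]
Gen 7 (s2): push. Stack: [s1^-1 s3^-1 s2]
Gen 8 (s2^-1): cancels prior s2. Stack: [s1^-1 s3^-1]
Gen 9 (s3): cancels prior s3^-1. Stack: [s1^-1]
Gen 10 (s1): cancels prior s1^-1. Stack: []
Reduced word: (empty)

Answer: yes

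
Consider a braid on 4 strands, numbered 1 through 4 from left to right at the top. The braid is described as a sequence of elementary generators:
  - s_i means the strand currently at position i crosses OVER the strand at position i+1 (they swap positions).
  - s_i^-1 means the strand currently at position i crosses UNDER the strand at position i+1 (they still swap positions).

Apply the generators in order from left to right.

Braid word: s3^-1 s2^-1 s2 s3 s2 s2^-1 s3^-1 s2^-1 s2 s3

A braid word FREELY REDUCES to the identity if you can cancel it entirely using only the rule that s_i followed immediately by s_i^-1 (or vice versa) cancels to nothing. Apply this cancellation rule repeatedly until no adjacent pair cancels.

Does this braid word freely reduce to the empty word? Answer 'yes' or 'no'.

Answer: yes

Derivation:
Gen 1 (s3^-1): push. Stack: [s3^-1]
Gen 2 (s2^-1): push. Stack: [s3^-1 s2^-1]
Gen 3 (s2): cancels prior s2^-1. Stack: [s3^-1]
Gen 4 (s3): cancels prior s3^-1. Stack: []
Gen 5 (s2): push. Stack: [s2]
Gen 6 (s2^-1): cancels prior s2. Stack: []
Gen 7 (s3^-1): push. Stack: [s3^-1]
Gen 8 (s2^-1): push. Stack: [s3^-1 s2^-1]
Gen 9 (s2): cancels prior s2^-1. Stack: [s3^-1]
Gen 10 (s3): cancels prior s3^-1. Stack: []
Reduced word: (empty)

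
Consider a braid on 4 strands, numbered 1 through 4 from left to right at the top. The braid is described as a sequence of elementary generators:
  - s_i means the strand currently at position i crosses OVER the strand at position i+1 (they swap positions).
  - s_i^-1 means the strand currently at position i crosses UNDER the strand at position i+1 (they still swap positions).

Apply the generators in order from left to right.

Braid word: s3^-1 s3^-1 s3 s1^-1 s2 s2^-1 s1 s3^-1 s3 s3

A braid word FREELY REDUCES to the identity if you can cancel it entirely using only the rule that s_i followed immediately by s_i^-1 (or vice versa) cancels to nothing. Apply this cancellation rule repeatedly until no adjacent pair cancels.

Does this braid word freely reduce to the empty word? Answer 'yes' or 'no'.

Answer: yes

Derivation:
Gen 1 (s3^-1): push. Stack: [s3^-1]
Gen 2 (s3^-1): push. Stack: [s3^-1 s3^-1]
Gen 3 (s3): cancels prior s3^-1. Stack: [s3^-1]
Gen 4 (s1^-1): push. Stack: [s3^-1 s1^-1]
Gen 5 (s2): push. Stack: [s3^-1 s1^-1 s2]
Gen 6 (s2^-1): cancels prior s2. Stack: [s3^-1 s1^-1]
Gen 7 (s1): cancels prior s1^-1. Stack: [s3^-1]
Gen 8 (s3^-1): push. Stack: [s3^-1 s3^-1]
Gen 9 (s3): cancels prior s3^-1. Stack: [s3^-1]
Gen 10 (s3): cancels prior s3^-1. Stack: []
Reduced word: (empty)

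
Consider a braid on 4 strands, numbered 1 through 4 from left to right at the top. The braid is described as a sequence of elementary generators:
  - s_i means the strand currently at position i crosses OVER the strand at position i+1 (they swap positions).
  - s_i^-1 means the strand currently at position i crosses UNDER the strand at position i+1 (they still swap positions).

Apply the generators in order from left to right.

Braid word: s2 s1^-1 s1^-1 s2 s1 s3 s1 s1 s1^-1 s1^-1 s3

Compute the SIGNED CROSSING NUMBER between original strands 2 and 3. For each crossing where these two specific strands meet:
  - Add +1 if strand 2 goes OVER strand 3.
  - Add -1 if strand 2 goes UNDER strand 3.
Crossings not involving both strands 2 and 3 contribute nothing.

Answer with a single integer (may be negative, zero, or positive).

Gen 1: 2 over 3. Both 2&3? yes. Contrib: +1. Sum: 1
Gen 2: crossing 1x3. Both 2&3? no. Sum: 1
Gen 3: crossing 3x1. Both 2&3? no. Sum: 1
Gen 4: 3 over 2. Both 2&3? yes. Contrib: -1. Sum: 0
Gen 5: crossing 1x2. Both 2&3? no. Sum: 0
Gen 6: crossing 3x4. Both 2&3? no. Sum: 0
Gen 7: crossing 2x1. Both 2&3? no. Sum: 0
Gen 8: crossing 1x2. Both 2&3? no. Sum: 0
Gen 9: crossing 2x1. Both 2&3? no. Sum: 0
Gen 10: crossing 1x2. Both 2&3? no. Sum: 0
Gen 11: crossing 4x3. Both 2&3? no. Sum: 0

Answer: 0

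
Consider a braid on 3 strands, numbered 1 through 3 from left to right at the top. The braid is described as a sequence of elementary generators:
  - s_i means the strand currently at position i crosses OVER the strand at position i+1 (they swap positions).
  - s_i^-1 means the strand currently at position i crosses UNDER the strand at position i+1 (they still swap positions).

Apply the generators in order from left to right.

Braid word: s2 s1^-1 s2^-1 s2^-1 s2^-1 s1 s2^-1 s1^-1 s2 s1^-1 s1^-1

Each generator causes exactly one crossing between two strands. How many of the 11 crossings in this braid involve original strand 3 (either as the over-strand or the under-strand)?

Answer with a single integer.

Gen 1: crossing 2x3. Involves strand 3? yes. Count so far: 1
Gen 2: crossing 1x3. Involves strand 3? yes. Count so far: 2
Gen 3: crossing 1x2. Involves strand 3? no. Count so far: 2
Gen 4: crossing 2x1. Involves strand 3? no. Count so far: 2
Gen 5: crossing 1x2. Involves strand 3? no. Count so far: 2
Gen 6: crossing 3x2. Involves strand 3? yes. Count so far: 3
Gen 7: crossing 3x1. Involves strand 3? yes. Count so far: 4
Gen 8: crossing 2x1. Involves strand 3? no. Count so far: 4
Gen 9: crossing 2x3. Involves strand 3? yes. Count so far: 5
Gen 10: crossing 1x3. Involves strand 3? yes. Count so far: 6
Gen 11: crossing 3x1. Involves strand 3? yes. Count so far: 7

Answer: 7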